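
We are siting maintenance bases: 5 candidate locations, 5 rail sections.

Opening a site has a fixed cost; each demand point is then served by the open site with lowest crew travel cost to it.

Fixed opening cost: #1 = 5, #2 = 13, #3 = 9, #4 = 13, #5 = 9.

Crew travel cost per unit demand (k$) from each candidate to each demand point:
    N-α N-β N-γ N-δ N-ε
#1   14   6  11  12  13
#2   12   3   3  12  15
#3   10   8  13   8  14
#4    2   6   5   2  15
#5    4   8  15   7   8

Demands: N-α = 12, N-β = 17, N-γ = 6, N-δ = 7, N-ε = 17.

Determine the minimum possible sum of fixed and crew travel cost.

278

Open {#2, #4, #5}: assign each demand point to its cheapest open site.
  N-α→#4 12×2=24, N-β→#2 17×3=51, N-γ→#2 6×3=18, N-δ→#4 7×2=14, N-ε→#5 17×8=136
  crew travel cost 243, fixed 35 → total 278.
Compare {#1, #2, #4, #5}: crew travel cost 243 + fixed 40 = 283.
Compare {#2, #3, #4, #5}: crew travel cost 243 + fixed 44 = 287.
Compare {#1, #2, #3, #4, #5}: crew travel cost 243 + fixed 49 = 292.
All other subsets cost ≥ 283. Minimum total cost: 278.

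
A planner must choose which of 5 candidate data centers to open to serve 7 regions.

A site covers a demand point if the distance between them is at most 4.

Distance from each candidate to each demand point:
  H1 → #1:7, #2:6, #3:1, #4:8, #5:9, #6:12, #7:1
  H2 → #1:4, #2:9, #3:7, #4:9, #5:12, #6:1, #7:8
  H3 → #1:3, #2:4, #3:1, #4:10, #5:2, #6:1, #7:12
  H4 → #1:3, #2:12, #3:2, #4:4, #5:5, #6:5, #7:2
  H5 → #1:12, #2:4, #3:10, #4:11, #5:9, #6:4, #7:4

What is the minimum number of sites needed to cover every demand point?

2

Coverage sets (demand points within 4 of each site):
  H1: {#3, #7}
  H2: {#1, #6}
  H3: {#1, #2, #3, #5, #6}
  H4: {#1, #3, #4, #7}
  H5: {#2, #6, #7}
No single site covers all 7 demand points.
But {H3, H4} covers everything, so the minimum is 2.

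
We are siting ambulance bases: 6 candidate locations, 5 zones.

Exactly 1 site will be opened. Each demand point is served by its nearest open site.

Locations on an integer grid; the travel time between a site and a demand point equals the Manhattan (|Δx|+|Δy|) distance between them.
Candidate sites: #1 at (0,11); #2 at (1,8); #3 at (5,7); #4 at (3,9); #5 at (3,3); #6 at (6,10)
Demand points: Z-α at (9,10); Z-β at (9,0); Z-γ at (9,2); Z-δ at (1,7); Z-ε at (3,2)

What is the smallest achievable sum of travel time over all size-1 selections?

36

Open {#5}.
  Z-α→#5 13, Z-β→#5 9, Z-γ→#5 7, Z-δ→#5 6, Z-ε→#5 1  ⇒ total 36.
Compare {#3}: total 38.
Compare {#4}: total 46.
No size-1 selection does better; minimum is 36.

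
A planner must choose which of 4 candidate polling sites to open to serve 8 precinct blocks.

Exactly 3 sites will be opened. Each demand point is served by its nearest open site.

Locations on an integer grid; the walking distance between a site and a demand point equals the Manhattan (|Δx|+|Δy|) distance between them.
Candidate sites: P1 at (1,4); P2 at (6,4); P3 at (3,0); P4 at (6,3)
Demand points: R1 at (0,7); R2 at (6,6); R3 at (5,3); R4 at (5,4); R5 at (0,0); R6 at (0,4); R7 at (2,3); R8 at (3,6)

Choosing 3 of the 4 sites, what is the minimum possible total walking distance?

19

Open {P1, P2, P3}.
  R1→P1 4, R2→P2 2, R3→P2 2, R4→P2 1, R5→P3 3, R6→P1 1, R7→P1 2, R8→P1 4  ⇒ total 19.
Compare {P1, P2, P4}: total 20.
Compare {P1, P3, P4}: total 20.
No size-3 selection does better; minimum is 19.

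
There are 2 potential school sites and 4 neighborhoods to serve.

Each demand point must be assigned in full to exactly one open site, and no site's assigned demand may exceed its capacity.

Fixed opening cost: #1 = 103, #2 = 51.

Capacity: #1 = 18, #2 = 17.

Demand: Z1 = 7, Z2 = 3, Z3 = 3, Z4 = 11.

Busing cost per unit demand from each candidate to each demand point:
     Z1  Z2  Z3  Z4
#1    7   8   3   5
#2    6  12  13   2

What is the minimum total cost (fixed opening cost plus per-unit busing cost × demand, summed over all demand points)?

258

Open {#1, #2}; cheapest assignment that respects the capacities:
  #1 (cap 18, load 13): Z1, Z2, Z3 — cost 7×7 + 3×8 + 3×3 = 82
  #2 (cap 17, load 11): Z4 — cost 11×2 = 22
  Shipping 104, fixed 154 → total 258.
  Any other capacity-feasible assignment to {#1, #2} ships for at least 104.
Total demand is 24 and no other set of sites has combined capacity ≥ 24, so {#1, #2} is the only feasible choice of open sites. Minimum: 258.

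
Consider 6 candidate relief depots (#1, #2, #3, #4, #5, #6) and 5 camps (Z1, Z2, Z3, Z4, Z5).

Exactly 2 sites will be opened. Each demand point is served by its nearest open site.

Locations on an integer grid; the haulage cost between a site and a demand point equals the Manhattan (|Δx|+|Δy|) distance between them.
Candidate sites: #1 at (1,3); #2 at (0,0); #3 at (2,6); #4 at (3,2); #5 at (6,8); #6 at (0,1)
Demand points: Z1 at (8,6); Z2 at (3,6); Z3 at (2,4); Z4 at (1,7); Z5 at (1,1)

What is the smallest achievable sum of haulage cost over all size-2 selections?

Open {#3, #6}.
  Z1→#3 6, Z2→#3 1, Z3→#3 2, Z4→#3 2, Z5→#6 1  ⇒ total 12.
Compare {#1, #3}: total 13.
Compare {#2, #3}: total 13.
No size-2 selection does better; minimum is 12.

12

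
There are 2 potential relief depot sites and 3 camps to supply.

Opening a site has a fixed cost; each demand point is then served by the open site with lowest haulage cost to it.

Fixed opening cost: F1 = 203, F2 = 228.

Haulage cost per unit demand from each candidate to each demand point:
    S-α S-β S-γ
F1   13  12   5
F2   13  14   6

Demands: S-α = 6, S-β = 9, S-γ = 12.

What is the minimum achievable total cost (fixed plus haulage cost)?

Open {F1}: assign each demand point to its cheapest open site.
  S-α→F1 6×13=78, S-β→F1 9×12=108, S-γ→F1 12×5=60
  haulage cost 246, fixed 203 → total 449.
Compare {F2}: haulage cost 276 + fixed 228 = 504.
Compare {F1, F2}: haulage cost 246 + fixed 431 = 677.

449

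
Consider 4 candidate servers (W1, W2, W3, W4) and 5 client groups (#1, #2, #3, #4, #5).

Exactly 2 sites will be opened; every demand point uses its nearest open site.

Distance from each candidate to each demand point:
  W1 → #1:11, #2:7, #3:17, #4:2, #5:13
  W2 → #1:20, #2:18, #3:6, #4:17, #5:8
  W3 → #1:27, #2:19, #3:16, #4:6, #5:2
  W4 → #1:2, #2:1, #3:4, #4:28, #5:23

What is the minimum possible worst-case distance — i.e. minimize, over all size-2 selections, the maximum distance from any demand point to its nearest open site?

6

Open {W3, W4}.
  Farthest demand point is #4 at distance 6 (to W3); all others are ≤ 6.
With {W1, W2} the worst case is 11.
With {W1, W4} the worst case is 13.
No size-2 selection achieves below 6.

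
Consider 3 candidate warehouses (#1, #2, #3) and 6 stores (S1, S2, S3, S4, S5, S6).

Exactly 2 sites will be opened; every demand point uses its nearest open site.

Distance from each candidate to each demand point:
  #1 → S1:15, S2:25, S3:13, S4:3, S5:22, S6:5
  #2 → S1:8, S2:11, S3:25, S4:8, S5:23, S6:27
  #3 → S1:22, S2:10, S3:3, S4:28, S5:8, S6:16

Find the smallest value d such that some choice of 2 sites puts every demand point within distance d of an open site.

Open {#1, #3}.
  Farthest demand point is S1 at distance 15 (to #1); all others are ≤ 15.
With {#2, #3} the worst case is 16.
With {#1, #2} the worst case is 22.
No size-2 selection achieves below 15.

15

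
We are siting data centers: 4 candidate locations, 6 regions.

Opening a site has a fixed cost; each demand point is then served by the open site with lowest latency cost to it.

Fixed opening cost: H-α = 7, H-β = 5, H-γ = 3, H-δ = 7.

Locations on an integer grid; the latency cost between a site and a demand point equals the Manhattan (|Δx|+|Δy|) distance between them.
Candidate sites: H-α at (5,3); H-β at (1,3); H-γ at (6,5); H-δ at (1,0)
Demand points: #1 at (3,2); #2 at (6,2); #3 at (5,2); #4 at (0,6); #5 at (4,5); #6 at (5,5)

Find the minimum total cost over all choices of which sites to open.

25

Open {H-β, H-γ}: assign each demand point to its cheapest open site.
  #1→H-β 3, #2→H-γ 3, #3→H-γ 4, #4→H-β 4, #5→H-γ 2, #6→H-γ 1
  latency cost 17, fixed 8 → total 25.
Compare {H-α}: latency cost 19 + fixed 7 = 26.
Compare {H-γ}: latency cost 23 + fixed 3 = 26.
Compare {H-α, H-γ}: latency cost 16 + fixed 10 = 26.
All other subsets cost ≥ 26. Minimum total cost: 25.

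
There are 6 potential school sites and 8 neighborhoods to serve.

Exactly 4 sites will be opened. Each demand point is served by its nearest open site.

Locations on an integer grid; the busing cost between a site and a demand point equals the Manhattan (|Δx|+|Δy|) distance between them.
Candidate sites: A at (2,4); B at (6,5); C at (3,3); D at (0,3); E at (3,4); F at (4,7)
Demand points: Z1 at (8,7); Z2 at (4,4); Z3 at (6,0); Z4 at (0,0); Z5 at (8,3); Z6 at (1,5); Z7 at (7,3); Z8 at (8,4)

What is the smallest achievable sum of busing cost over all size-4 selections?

25

Open {A, B, D, E}.
  Z1→B 4, Z2→E 1, Z3→B 5, Z4→D 3, Z5→B 4, Z6→A 2, Z7→B 3, Z8→B 3  ⇒ total 25.
Compare {A, B, C, D}: total 26.
Compare {A, B, D, F}: total 26.
No size-4 selection does better; minimum is 25.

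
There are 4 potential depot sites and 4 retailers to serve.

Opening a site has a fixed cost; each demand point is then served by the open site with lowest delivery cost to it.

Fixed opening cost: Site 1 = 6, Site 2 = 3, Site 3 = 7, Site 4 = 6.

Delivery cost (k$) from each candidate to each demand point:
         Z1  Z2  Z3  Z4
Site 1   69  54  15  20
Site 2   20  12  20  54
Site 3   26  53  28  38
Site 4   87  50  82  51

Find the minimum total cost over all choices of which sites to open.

Open {Site 1, Site 2}: assign each demand point to its cheapest open site.
  Z1→Site 2 20, Z2→Site 2 12, Z3→Site 1 15, Z4→Site 1 20
  delivery cost 67, fixed 9 → total 76.
Compare {Site 1, Site 2, Site 4}: delivery cost 67 + fixed 15 = 82.
Compare {Site 1, Site 2, Site 3}: delivery cost 67 + fixed 16 = 83.
Compare {Site 1, Site 2, Site 3, Site 4}: delivery cost 67 + fixed 22 = 89.
All other subsets cost ≥ 82. Minimum total cost: 76.

76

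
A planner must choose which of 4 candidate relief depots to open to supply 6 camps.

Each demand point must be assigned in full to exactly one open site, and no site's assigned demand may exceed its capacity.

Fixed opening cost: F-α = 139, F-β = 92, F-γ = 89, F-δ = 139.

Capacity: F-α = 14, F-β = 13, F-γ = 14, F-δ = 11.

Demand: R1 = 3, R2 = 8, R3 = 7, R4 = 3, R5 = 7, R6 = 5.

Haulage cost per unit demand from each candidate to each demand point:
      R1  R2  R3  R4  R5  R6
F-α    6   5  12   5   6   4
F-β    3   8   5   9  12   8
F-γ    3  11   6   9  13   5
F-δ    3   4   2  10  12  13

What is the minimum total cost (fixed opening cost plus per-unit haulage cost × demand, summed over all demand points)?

Open {F-α, F-β, F-γ}; cheapest assignment that respects the capacities:
  F-α (cap 14, load 10): R4, R5 — cost 3×5 + 7×6 = 57
  F-β (cap 13, load 11): R1, R2 — cost 3×3 + 8×8 = 73
  F-γ (cap 14, load 12): R3, R6 — cost 7×6 + 5×5 = 67
  Shipping 197, fixed 320 → total 517.
  Any other capacity-feasible assignment to {F-α, F-β, F-γ} ships for at least 197.
Compare {F-α, F-γ, F-δ}: its best feasible assignment gives total 532.
Compare {F-α, F-β, F-δ}: its best feasible assignment gives total 535.
Every other set of open sites that can feasibly serve all demand totals ≥ 532 even under its best assignment. Minimum: 517.

517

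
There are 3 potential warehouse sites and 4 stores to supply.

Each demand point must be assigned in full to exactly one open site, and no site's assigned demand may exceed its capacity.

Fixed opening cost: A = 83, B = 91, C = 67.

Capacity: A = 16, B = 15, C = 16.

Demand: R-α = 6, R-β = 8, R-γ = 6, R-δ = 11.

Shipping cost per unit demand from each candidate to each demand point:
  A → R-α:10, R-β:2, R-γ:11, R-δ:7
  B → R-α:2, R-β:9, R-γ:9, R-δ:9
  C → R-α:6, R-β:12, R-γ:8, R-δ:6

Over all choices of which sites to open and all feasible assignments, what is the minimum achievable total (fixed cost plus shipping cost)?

389

Open {A, B, C}; cheapest assignment that respects the capacities:
  A (cap 16, load 8): R-β — cost 8×2 = 16
  B (cap 15, load 12): R-α, R-γ — cost 6×2 + 6×9 = 66
  C (cap 16, load 11): R-δ — cost 11×6 = 66
  Shipping 148, fixed 241 → total 389.
  Any other capacity-feasible assignment to {A, B, C} ships for at least 148.
Total demand is 31; every other set of sites either has combined capacity below 31 or cannot fit the demands without splitting one across sites, so {A, B, C} is the only feasible choice of open sites. Minimum: 389.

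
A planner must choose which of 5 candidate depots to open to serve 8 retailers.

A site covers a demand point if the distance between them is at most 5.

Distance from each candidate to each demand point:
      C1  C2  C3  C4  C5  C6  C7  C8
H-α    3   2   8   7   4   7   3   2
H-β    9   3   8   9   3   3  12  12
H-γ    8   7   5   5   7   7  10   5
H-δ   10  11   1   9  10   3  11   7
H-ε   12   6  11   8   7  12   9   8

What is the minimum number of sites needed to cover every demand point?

3

Coverage sets (demand points within 5 of each site):
  H-α: {C1, C2, C5, C7, C8}
  H-β: {C2, C5, C6}
  H-γ: {C3, C4, C8}
  H-δ: {C3, C6}
  H-ε: {}
No 2 sites suffice: every size-2 union leaves at least one demand point uncovered.
But {H-α, H-β, H-γ} covers everything, so the minimum is 3.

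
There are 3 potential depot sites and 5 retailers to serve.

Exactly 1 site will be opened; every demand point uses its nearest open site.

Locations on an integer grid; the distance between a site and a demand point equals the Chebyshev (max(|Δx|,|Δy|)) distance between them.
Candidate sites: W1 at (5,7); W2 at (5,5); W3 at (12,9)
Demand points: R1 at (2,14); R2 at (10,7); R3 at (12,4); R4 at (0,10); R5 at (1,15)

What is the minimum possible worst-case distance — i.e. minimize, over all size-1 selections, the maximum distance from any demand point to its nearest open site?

Open {W1}.
  Farthest demand point is R5 at distance 8 (to W1); all others are ≤ 8.
With {W2} the worst case is 10.
With {W3} the worst case is 12.
No size-1 selection achieves below 8.

8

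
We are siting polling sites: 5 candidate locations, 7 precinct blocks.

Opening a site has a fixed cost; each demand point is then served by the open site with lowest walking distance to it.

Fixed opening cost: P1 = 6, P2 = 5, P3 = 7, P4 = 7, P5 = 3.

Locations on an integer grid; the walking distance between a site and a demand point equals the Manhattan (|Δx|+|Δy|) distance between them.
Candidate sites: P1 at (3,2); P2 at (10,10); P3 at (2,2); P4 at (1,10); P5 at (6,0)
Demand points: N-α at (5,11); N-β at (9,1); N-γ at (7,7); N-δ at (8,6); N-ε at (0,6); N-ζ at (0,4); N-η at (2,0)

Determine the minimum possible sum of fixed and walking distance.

49

Open {P2, P3, P5}: assign each demand point to its cheapest open site.
  N-α→P2 6, N-β→P5 4, N-γ→P2 6, N-δ→P2 6, N-ε→P3 6, N-ζ→P3 4, N-η→P3 2
  walking distance 34, fixed 15 → total 49.
Compare {P2, P3}: walking distance 38 + fixed 12 = 50.
Compare {P1, P2}: walking distance 40 + fixed 11 = 51.
Compare {P4, P5}: walking distance 41 + fixed 10 = 51.
All other subsets cost ≥ 50. Minimum total cost: 49.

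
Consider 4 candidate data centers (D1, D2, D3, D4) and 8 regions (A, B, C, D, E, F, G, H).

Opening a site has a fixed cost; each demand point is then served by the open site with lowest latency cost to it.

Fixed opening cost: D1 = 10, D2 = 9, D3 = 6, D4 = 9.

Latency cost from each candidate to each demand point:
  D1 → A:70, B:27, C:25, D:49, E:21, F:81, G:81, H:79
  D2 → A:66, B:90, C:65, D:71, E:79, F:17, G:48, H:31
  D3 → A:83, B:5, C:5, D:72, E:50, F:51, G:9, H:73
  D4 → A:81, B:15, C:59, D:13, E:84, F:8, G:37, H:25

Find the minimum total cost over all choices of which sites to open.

Open {D1, D3, D4}: assign each demand point to its cheapest open site.
  A→D1 70, B→D3 5, C→D3 5, D→D4 13, E→D1 21, F→D4 8, G→D3 9, H→D4 25
  latency cost 156, fixed 25 → total 181.
Compare {D1, D2, D3, D4}: latency cost 152 + fixed 34 = 186.
Compare {D2, D3, D4}: latency cost 181 + fixed 24 = 205.
Compare {D3, D4}: latency cost 196 + fixed 15 = 211.
All other subsets cost ≥ 186. Minimum total cost: 181.

181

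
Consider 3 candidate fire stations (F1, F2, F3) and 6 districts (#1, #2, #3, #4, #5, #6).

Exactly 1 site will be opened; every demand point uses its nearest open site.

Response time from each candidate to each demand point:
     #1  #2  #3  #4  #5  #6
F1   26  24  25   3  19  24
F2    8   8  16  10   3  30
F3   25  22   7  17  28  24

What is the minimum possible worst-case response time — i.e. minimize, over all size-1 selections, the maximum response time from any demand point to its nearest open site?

Open {F1}.
  Farthest demand point is #1 at response time 26 (to F1); all others are ≤ 26.
With {F3} the worst case is 28.
With {F2} the worst case is 30.
No size-1 selection achieves below 26.

26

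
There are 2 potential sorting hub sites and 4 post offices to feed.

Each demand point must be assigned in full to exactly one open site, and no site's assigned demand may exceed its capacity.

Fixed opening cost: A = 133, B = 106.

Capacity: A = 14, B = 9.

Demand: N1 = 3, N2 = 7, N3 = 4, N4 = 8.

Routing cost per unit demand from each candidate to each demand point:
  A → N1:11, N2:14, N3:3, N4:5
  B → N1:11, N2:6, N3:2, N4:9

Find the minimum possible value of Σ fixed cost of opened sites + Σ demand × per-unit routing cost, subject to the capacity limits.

Open {A, B}; cheapest assignment that respects the capacities:
  A (cap 14, load 14): N1, N2, N3 — cost 3×11 + 7×14 + 4×3 = 143
  B (cap 9, load 8): N4 — cost 8×9 = 72
  Shipping 215, fixed 239 → total 454.
  Any other capacity-feasible assignment to {A, B} ships for at least 215.
Total demand is 22 and no other set of sites has combined capacity ≥ 22, so {A, B} is the only feasible choice of open sites. Minimum: 454.

454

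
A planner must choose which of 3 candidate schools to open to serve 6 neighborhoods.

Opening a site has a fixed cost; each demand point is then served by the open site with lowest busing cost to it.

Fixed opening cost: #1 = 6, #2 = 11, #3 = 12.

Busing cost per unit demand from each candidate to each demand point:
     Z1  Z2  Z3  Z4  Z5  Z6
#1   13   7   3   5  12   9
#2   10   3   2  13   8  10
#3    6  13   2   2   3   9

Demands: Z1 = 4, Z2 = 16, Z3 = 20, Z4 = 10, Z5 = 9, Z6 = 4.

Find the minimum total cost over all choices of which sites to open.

Open {#2, #3}: assign each demand point to its cheapest open site.
  Z1→#3 4×6=24, Z2→#2 16×3=48, Z3→#2 20×2=40, Z4→#3 10×2=20, Z5→#3 9×3=27, Z6→#3 4×9=36
  busing cost 195, fixed 23 → total 218.
Compare {#1, #2, #3}: busing cost 195 + fixed 29 = 224.
Compare {#1, #3}: busing cost 259 + fixed 18 = 277.
Compare {#1, #2}: busing cost 286 + fixed 17 = 303.
All other subsets cost ≥ 224. Minimum total cost: 218.

218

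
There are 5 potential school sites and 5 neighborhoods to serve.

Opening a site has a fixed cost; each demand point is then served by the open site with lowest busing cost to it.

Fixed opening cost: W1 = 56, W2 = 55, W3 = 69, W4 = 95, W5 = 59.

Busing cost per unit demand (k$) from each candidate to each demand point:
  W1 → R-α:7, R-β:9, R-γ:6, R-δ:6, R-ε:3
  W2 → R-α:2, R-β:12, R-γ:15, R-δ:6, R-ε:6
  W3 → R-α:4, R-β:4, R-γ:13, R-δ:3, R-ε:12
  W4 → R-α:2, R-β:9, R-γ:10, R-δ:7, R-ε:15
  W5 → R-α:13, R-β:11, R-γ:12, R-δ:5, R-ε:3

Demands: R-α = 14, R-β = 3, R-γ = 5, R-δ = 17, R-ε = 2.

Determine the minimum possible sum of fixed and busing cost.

Open {W3}: assign each demand point to its cheapest open site.
  R-α→W3 14×4=56, R-β→W3 3×4=12, R-γ→W3 5×13=65, R-δ→W3 17×3=51, R-ε→W3 2×12=24
  busing cost 208, fixed 69 → total 277.
Compare {W1, W3}: busing cost 155 + fixed 125 = 280.
Compare {W2, W3}: busing cost 168 + fixed 124 = 292.
Compare {W1, W2}: busing cost 193 + fixed 111 = 304.
All other subsets cost ≥ 280. Minimum total cost: 277.

277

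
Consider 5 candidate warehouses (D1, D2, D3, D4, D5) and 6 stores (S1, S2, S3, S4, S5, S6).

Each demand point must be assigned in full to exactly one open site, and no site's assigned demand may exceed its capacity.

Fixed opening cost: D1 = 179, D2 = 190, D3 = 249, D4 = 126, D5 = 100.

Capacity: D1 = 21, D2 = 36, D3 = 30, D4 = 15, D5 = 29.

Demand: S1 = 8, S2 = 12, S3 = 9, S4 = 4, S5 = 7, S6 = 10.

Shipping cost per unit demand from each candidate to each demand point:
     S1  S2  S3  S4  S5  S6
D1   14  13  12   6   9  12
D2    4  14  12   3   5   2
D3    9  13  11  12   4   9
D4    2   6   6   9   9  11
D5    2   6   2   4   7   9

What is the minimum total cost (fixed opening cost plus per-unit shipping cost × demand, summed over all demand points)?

Open {D2, D5}; cheapest assignment that respects the capacities:
  D2 (cap 36, load 21): S4, S5, S6 — cost 4×3 + 7×5 + 10×2 = 67
  D5 (cap 29, load 29): S1, S2, S3 — cost 8×2 + 12×6 + 9×2 = 106
  Shipping 173, fixed 290 → total 463.
  Any other capacity-feasible assignment to {D2, D5} ships for at least 173.
Compare {D2, D4, D5}: its best feasible assignment gives total 589.
Compare {D1, D5}: its best feasible assignment gives total 592.
Every other set of open sites that can feasibly serve all demand totals ≥ 589 even under its best assignment. Minimum: 463.

463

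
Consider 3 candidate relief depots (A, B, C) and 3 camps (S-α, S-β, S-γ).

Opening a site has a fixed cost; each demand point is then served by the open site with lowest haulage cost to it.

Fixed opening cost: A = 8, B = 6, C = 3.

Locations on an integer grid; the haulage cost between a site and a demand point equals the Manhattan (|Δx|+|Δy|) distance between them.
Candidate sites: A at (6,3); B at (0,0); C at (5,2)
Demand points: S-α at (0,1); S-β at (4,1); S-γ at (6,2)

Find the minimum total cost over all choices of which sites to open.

12

Open {C}: assign each demand point to its cheapest open site.
  S-α→C 6, S-β→C 2, S-γ→C 1
  haulage cost 9, fixed 3 → total 12.
Compare {B, C}: haulage cost 4 + fixed 9 = 13.
Compare {B}: haulage cost 14 + fixed 6 = 20.
Compare {A, B}: haulage cost 6 + fixed 14 = 20.
All other subsets cost ≥ 13. Minimum total cost: 12.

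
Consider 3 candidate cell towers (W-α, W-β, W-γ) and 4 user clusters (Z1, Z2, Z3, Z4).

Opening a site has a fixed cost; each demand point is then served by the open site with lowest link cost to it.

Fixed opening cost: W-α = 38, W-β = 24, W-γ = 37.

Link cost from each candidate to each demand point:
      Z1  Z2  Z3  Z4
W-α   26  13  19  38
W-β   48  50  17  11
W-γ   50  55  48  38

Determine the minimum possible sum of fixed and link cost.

129

Open {W-α, W-β}: assign each demand point to its cheapest open site.
  Z1→W-α 26, Z2→W-α 13, Z3→W-β 17, Z4→W-β 11
  link cost 67, fixed 62 → total 129.
Compare {W-α}: link cost 96 + fixed 38 = 134.
Compare {W-β}: link cost 126 + fixed 24 = 150.
Compare {W-α, W-β, W-γ}: link cost 67 + fixed 99 = 166.
All other subsets cost ≥ 134. Minimum total cost: 129.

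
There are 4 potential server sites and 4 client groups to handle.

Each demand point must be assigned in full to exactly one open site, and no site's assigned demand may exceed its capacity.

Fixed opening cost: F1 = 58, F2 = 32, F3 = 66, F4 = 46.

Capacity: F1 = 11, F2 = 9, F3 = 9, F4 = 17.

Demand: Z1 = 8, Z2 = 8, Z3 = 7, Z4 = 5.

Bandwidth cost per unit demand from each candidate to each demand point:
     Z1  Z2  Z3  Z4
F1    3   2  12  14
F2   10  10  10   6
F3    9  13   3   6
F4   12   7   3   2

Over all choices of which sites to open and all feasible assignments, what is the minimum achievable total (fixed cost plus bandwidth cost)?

263

Open {F1, F2, F4}; cheapest assignment that respects the capacities:
  F1 (cap 11, load 8): Z2 — cost 8×2 = 16
  F2 (cap 9, load 8): Z1 — cost 8×10 = 80
  F4 (cap 17, load 12): Z3, Z4 — cost 7×3 + 5×2 = 31
  Shipping 127, fixed 136 → total 263.
  Any other capacity-feasible assignment to {F1, F2, F4} ships for at least 127.
Compare {F1, F3, F4}: its best feasible assignment gives total 281.
Compare {F2, F3, F4}: its best feasible assignment gives total 311.
Every other set of open sites that can feasibly serve all demand totals ≥ 281 even under its best assignment. Minimum: 263.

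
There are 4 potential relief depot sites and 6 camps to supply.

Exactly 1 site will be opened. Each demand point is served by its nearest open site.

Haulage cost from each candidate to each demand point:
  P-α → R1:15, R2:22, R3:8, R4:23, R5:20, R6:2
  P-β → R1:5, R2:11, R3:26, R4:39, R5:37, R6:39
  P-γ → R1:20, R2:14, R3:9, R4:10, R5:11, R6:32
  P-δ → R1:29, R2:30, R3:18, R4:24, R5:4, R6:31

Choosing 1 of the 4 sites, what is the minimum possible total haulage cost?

Open {P-α}.
  R1→P-α 15, R2→P-α 22, R3→P-α 8, R4→P-α 23, R5→P-α 20, R6→P-α 2  ⇒ total 90.
Compare {P-γ}: total 96.
Compare {P-δ}: total 136.
No size-1 selection does better; minimum is 90.

90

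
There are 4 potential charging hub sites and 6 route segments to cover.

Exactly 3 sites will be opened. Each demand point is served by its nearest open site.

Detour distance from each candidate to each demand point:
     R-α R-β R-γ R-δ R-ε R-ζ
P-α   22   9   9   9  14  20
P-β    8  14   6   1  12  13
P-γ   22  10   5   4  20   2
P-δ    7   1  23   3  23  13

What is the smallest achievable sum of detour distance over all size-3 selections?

Open {P-β, P-γ, P-δ}.
  R-α→P-δ 7, R-β→P-δ 1, R-γ→P-γ 5, R-δ→P-β 1, R-ε→P-β 12, R-ζ→P-γ 2  ⇒ total 28.
Compare {P-α, P-γ, P-δ}: total 32.
Compare {P-α, P-β, P-γ}: total 37.
No size-3 selection does better; minimum is 28.

28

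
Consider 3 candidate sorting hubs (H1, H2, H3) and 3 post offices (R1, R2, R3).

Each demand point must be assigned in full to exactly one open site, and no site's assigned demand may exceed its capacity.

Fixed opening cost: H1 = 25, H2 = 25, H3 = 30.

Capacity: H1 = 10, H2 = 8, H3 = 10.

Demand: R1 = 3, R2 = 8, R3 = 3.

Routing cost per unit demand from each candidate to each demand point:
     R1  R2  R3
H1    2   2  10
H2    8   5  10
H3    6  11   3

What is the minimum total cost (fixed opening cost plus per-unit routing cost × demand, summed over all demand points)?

98

Open {H1, H3}; cheapest assignment that respects the capacities:
  H1 (cap 10, load 8): R2 — cost 8×2 = 16
  H3 (cap 10, load 6): R1, R3 — cost 3×6 + 3×3 = 27
  Shipping 43, fixed 55 → total 98.
  Any other capacity-feasible assignment to {H1, H3} ships for at least 43.
Compare {H1, H2}: its best feasible assignment gives total 120.
Compare {H2, H3}: its best feasible assignment gives total 122.
Every other set of open sites that can feasibly serve all demand totals ≥ 120 even under its best assignment. Minimum: 98.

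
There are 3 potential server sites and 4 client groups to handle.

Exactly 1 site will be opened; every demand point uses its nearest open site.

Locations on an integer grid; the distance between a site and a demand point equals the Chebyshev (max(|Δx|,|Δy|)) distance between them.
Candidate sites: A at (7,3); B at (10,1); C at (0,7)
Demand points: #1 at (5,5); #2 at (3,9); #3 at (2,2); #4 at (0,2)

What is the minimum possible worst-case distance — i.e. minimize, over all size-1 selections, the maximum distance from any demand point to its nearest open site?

Open {C}.
  Farthest demand point is #1 at distance 5 (to C); all others are ≤ 5.
With {A} the worst case is 7.
With {B} the worst case is 10.
No size-1 selection achieves below 5.

5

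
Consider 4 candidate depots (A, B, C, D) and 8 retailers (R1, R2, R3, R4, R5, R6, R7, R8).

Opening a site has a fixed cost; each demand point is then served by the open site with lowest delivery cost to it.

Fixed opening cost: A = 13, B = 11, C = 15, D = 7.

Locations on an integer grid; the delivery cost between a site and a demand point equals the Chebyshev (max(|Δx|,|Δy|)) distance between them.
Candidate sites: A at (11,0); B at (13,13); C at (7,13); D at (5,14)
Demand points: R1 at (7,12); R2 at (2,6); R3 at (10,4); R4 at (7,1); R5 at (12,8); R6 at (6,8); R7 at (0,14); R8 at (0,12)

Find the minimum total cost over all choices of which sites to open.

61

Open {A, D}: assign each demand point to its cheapest open site.
  R1→D 2, R2→D 8, R3→A 4, R4→A 4, R5→D 7, R6→D 6, R7→D 5, R8→D 5
  delivery cost 41, fixed 20 → total 61.
Compare {D}: delivery cost 56 + fixed 7 = 63.
Compare {C}: delivery cost 53 + fixed 15 = 68.
Compare {A, C}: delivery cost 40 + fixed 28 = 68.
All other subsets cost ≥ 63. Minimum total cost: 61.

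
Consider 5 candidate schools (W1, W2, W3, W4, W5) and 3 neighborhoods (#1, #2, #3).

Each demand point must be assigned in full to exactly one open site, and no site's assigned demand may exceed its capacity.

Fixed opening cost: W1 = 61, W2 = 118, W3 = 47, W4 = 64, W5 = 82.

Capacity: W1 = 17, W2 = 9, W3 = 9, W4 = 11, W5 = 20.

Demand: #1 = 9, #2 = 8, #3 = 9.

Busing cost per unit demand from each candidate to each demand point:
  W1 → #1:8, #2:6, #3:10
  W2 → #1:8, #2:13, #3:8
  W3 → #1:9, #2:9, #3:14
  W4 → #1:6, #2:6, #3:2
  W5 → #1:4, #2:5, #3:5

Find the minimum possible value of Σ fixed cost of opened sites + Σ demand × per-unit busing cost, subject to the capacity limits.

Open {W4, W5}; cheapest assignment that respects the capacities:
  W4 (cap 11, load 9): #3 — cost 9×2 = 18
  W5 (cap 20, load 17): #1, #2 — cost 9×4 + 8×5 = 76
  Shipping 94, fixed 146 → total 240.
  Any other capacity-feasible assignment to {W4, W5} ships for at least 94.
Compare {W1, W4}: its best feasible assignment gives total 263.
Compare {W1, W5}: its best feasible assignment gives total 272.
Every other set of open sites that can feasibly serve all demand totals ≥ 263 even under its best assignment. Minimum: 240.

240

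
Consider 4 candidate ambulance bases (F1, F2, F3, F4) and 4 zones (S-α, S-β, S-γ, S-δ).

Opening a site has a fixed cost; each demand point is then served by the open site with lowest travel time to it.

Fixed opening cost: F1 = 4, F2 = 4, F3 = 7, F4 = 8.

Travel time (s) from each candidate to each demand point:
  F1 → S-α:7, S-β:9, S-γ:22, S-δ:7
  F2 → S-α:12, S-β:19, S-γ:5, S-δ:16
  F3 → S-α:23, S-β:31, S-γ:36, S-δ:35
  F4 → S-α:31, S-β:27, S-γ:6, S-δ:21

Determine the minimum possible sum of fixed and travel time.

Open {F1, F2}: assign each demand point to its cheapest open site.
  S-α→F1 7, S-β→F1 9, S-γ→F2 5, S-δ→F1 7
  travel time 28, fixed 8 → total 36.
Compare {F1, F4}: travel time 29 + fixed 12 = 41.
Compare {F1, F2, F3}: travel time 28 + fixed 15 = 43.
Compare {F1, F2, F4}: travel time 28 + fixed 16 = 44.
All other subsets cost ≥ 41. Minimum total cost: 36.

36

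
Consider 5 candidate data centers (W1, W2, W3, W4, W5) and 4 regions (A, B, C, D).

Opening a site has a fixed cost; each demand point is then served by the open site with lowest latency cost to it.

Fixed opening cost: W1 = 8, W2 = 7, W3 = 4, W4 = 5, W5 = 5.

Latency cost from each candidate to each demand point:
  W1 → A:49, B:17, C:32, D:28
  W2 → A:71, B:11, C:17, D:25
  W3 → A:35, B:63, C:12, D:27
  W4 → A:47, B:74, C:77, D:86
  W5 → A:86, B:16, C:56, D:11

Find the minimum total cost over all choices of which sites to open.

83

Open {W3, W5}: assign each demand point to its cheapest open site.
  A→W3 35, B→W5 16, C→W3 12, D→W5 11
  latency cost 74, fixed 9 → total 83.
Compare {W2, W3, W5}: latency cost 69 + fixed 16 = 85.
Compare {W3, W4, W5}: latency cost 74 + fixed 14 = 88.
Compare {W2, W3, W4, W5}: latency cost 69 + fixed 21 = 90.
All other subsets cost ≥ 85. Minimum total cost: 83.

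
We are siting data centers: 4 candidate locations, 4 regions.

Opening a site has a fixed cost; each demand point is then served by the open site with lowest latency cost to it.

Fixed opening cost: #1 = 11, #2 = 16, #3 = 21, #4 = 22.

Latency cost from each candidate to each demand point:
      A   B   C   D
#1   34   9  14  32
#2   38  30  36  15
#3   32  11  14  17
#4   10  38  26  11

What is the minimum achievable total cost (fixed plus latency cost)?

77

Open {#1, #4}: assign each demand point to its cheapest open site.
  A→#4 10, B→#1 9, C→#1 14, D→#4 11
  latency cost 44, fixed 33 → total 77.
Compare {#3, #4}: latency cost 46 + fixed 43 = 89.
Compare {#1, #2, #4}: latency cost 44 + fixed 49 = 93.
Compare {#3}: latency cost 74 + fixed 21 = 95.
All other subsets cost ≥ 89. Minimum total cost: 77.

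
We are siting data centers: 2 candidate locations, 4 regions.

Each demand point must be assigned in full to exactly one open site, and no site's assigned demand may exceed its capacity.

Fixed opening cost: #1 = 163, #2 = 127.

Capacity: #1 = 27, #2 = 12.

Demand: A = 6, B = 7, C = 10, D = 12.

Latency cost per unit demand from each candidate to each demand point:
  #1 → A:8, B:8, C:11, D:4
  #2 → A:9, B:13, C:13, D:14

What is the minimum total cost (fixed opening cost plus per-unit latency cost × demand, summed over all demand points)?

Open {#1, #2}; cheapest assignment that respects the capacities:
  #1 (cap 27, load 25): A, B, D — cost 6×8 + 7×8 + 12×4 = 152
  #2 (cap 12, load 10): C — cost 10×13 = 130
  Shipping 282, fixed 290 → total 572.
  Any other capacity-feasible assignment to {#1, #2} ships for at least 282.
Total demand is 35 and no other set of sites has combined capacity ≥ 35, so {#1, #2} is the only feasible choice of open sites. Minimum: 572.

572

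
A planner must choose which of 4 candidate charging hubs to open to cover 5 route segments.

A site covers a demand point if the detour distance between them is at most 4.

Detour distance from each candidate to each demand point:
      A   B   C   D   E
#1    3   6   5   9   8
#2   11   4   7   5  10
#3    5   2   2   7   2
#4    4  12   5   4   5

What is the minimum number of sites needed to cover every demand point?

2

Coverage sets (demand points within 4 of each site):
  #1: {A}
  #2: {B}
  #3: {B, C, E}
  #4: {A, D}
No single site covers all 5 demand points.
But {#3, #4} covers everything, so the minimum is 2.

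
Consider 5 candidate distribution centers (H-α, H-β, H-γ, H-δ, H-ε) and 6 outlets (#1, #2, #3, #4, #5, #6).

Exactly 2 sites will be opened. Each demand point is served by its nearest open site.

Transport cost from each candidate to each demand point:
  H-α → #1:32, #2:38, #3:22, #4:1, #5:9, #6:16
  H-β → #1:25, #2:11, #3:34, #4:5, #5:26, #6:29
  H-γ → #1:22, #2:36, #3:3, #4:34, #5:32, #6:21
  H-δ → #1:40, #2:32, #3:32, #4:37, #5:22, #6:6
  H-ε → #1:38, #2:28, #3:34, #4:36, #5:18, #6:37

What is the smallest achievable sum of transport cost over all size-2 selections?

Open {H-α, H-β}.
  #1→H-β 25, #2→H-β 11, #3→H-α 22, #4→H-α 1, #5→H-α 9, #6→H-α 16  ⇒ total 84.
Compare {H-α, H-γ}: total 87.
Compare {H-β, H-γ}: total 88.
No size-2 selection does better; minimum is 84.

84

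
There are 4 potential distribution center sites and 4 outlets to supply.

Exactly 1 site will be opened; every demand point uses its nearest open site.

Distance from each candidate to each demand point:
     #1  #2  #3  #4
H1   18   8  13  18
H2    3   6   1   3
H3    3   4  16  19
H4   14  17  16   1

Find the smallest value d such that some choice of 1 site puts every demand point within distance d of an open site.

Open {H2}.
  Farthest demand point is #2 at distance 6 (to H2); all others are ≤ 6.
With {H4} the worst case is 17.
With {H1} the worst case is 18.
No size-1 selection achieves below 6.

6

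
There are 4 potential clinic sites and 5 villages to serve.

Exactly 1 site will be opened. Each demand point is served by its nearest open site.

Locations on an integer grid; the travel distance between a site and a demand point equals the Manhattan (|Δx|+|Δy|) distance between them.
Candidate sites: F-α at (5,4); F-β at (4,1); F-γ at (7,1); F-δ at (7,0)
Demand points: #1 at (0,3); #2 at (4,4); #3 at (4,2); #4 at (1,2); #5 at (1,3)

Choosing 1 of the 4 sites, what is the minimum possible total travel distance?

Open {F-β}.
  #1→F-β 6, #2→F-β 3, #3→F-β 1, #4→F-β 4, #5→F-β 5  ⇒ total 19.
Compare {F-α}: total 21.
Compare {F-γ}: total 34.
No size-1 selection does better; minimum is 19.

19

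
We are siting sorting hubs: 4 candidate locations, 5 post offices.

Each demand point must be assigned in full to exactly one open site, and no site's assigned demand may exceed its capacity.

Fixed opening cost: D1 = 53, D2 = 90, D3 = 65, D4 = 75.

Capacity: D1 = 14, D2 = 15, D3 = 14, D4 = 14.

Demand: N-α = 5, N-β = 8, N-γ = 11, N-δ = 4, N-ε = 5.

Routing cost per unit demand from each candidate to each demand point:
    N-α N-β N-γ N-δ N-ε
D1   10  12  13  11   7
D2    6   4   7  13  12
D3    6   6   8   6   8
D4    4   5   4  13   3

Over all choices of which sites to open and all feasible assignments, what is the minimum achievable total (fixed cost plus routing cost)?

Open {D1, D3, D4}; cheapest assignment that respects the capacities:
  D1 (cap 14, load 9): N-δ, N-ε — cost 4×11 + 5×7 = 79
  D3 (cap 14, load 13): N-α, N-β — cost 5×6 + 8×6 = 78
  D4 (cap 14, load 11): N-γ — cost 11×4 = 44
  Shipping 201, fixed 193 → total 394.
  Any other capacity-feasible assignment to {D1, D3, D4} ships for at least 201.
Compare {D2, D3, D4}: its best feasible assignment gives total 400.
Compare {D1, D2, D4}: its best feasible assignment gives total 403.
Every other set of open sites that can feasibly serve all demand totals ≥ 400 even under its best assignment. Minimum: 394.

394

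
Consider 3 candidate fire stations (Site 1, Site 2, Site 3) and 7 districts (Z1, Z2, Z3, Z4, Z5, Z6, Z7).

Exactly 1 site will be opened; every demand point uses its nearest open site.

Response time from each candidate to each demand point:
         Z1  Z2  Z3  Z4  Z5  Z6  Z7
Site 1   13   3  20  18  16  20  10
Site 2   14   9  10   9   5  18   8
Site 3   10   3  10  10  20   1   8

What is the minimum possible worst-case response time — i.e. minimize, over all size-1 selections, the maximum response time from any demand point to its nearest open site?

Open {Site 2}.
  Farthest demand point is Z6 at response time 18 (to Site 2); all others are ≤ 18.
With {Site 1} the worst case is 20.
With {Site 3} the worst case is 20.
No size-1 selection achieves below 18.

18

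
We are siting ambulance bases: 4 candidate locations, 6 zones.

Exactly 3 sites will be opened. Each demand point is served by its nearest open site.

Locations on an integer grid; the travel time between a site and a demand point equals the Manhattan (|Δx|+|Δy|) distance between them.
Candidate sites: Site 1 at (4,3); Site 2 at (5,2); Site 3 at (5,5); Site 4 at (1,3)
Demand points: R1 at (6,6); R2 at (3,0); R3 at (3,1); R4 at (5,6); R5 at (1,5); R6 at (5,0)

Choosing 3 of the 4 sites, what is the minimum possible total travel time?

14

Open {Site 2, Site 3, Site 4}.
  R1→Site 3 2, R2→Site 2 4, R3→Site 2 3, R4→Site 3 1, R5→Site 4 2, R6→Site 2 2  ⇒ total 14.
Compare {Site 1, Site 2, Site 3}: total 16.
Compare {Site 1, Site 3, Site 4}: total 16.
No size-3 selection does better; minimum is 14.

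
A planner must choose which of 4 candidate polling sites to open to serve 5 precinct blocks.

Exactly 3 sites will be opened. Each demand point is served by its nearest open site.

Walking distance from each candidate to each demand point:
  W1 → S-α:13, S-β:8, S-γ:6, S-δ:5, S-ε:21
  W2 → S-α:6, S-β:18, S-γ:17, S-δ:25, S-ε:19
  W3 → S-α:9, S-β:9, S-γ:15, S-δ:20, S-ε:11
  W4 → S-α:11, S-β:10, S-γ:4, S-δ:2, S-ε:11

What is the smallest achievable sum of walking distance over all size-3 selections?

31

Open {W1, W2, W4}.
  S-α→W2 6, S-β→W1 8, S-γ→W4 4, S-δ→W4 2, S-ε→W4 11  ⇒ total 31.
Compare {W2, W3, W4}: total 32.
Compare {W1, W3, W4}: total 34.
No size-3 selection does better; minimum is 31.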